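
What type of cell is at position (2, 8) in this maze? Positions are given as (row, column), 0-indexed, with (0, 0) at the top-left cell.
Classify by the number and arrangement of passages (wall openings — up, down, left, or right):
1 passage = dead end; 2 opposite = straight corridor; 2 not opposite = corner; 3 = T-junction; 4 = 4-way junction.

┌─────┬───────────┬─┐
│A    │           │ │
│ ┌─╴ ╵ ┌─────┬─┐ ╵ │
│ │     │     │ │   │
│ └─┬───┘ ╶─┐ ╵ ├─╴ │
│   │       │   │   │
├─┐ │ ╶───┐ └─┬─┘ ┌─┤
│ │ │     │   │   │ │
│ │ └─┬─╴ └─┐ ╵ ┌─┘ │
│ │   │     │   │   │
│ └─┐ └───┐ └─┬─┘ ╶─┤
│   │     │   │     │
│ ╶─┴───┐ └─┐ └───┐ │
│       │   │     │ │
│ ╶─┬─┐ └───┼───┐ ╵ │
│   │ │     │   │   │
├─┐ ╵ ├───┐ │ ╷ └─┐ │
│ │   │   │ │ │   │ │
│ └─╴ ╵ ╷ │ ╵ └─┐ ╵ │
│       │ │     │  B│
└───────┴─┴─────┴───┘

Checking cell at (2, 8):
Number of passages: 2
Cell type: corner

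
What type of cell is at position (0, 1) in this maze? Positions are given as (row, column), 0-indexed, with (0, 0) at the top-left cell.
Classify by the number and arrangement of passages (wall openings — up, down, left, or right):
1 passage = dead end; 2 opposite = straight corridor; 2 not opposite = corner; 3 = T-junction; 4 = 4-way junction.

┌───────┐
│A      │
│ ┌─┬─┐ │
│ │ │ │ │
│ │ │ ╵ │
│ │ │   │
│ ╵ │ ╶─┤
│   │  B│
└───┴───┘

Checking cell at (0, 1):
Number of passages: 2
Cell type: straight corridor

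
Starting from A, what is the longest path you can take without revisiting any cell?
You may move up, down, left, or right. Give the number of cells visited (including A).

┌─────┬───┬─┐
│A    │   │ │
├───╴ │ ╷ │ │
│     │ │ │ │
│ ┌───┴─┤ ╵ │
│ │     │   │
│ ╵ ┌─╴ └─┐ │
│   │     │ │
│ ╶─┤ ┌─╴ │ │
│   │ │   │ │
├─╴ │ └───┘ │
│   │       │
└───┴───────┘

Finding longest simple path using DFS:
Start: (0, 0)
Longest path visits 27 cells
Path: A → right → right → down → left → left → down → down → right → up → right → right → down → left → down → down → right → right → right → up → up → up → left → up → up → left → down

Solution:

┌─────┬───┬─┐
│A → ↓│↓ ↰│ │
├───╴ │ ╷ │ │
│↓ ← ↲│B│↑│ │
│ ┌───┴─┤ ╵ │
│↓│↱ → ↓│↑ ↰│
│ ╵ ┌─╴ └─┐ │
│↳ ↑│↓ ↲  │↑│
│ ╶─┤ ┌─╴ │ │
│   │↓│   │↑│
├─╴ │ └───┘ │
│   │↳ → → ↑│
└───┴───────┘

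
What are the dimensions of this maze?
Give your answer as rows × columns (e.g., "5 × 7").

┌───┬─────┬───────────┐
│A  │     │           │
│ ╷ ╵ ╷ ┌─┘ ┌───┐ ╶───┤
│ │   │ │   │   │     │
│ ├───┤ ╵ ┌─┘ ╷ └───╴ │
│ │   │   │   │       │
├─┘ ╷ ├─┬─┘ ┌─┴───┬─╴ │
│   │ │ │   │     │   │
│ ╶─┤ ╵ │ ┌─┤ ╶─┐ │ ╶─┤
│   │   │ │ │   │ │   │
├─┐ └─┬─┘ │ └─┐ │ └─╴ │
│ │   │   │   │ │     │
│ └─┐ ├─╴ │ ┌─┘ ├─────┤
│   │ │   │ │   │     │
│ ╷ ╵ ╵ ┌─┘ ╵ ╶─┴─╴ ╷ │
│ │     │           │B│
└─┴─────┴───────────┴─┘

Counting the maze dimensions:
Rows (vertical): 8
Columns (horizontal): 11
Dimensions: 8 × 11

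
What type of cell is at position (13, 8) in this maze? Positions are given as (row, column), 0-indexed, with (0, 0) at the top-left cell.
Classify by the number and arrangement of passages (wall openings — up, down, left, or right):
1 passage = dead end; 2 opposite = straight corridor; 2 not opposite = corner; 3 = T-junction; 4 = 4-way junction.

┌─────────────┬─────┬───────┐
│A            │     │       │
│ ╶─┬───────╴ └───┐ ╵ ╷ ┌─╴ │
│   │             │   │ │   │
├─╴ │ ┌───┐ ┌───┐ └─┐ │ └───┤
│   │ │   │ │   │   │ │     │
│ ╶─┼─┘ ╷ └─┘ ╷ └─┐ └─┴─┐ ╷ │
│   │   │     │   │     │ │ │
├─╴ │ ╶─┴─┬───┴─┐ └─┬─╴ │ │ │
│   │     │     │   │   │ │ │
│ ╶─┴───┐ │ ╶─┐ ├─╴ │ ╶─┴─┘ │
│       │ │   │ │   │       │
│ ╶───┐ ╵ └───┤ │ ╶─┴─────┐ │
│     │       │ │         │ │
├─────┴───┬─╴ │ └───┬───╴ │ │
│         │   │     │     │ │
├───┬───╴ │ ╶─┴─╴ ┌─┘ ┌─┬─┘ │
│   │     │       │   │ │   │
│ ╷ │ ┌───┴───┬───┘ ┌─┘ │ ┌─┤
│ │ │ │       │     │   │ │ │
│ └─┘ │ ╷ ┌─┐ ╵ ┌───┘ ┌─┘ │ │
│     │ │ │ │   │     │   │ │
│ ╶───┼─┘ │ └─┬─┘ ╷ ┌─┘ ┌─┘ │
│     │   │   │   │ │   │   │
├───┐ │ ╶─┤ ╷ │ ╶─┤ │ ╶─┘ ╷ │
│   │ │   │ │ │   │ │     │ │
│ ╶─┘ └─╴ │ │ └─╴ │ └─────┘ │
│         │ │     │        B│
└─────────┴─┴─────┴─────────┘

Checking cell at (13, 8):
Number of passages: 2
Cell type: corner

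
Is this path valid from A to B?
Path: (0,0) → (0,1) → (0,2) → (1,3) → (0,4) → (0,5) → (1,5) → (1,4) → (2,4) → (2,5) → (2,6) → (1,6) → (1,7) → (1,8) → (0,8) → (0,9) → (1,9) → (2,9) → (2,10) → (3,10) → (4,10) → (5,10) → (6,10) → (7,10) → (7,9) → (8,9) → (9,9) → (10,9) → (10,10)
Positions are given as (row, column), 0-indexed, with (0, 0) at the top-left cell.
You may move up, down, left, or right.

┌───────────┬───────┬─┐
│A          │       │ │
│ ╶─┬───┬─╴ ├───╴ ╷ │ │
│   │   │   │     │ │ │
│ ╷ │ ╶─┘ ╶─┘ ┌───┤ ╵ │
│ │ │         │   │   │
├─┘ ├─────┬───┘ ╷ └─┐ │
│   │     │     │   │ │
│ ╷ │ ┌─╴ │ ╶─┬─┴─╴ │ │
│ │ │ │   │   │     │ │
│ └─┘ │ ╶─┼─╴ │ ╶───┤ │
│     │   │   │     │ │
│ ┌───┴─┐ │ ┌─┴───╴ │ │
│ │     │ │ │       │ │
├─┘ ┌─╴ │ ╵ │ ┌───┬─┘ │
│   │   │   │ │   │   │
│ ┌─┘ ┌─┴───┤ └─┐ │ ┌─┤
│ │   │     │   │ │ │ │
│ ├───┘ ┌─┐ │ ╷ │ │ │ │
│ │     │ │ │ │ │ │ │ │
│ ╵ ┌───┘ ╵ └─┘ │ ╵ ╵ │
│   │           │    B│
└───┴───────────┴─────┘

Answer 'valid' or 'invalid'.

Checking path validity:
Result: Invalid move at step 3: cannot move from (0, 2) to (1, 3).

invalid

Correct solution:

┌───────────┬───────┬─┐
│A → → → → ↓│    ↱ ↓│ │
│ ╶─┬───┬─╴ ├───╴ ╷ │ │
│   │   │↓ ↲│↱ → ↑│↓│ │
│ ╷ │ ╶─┘ ╶─┘ ┌───┤ ╵ │
│ │ │    ↳ → ↑│   │↳ ↓│
├─┘ ├─────┬───┘ ╷ └─┐ │
│   │     │     │   │↓│
│ ╷ │ ┌─╴ │ ╶─┬─┴─╴ │ │
│ │ │ │   │   │     │↓│
│ └─┘ │ ╶─┼─╴ │ ╶───┤ │
│     │   │   │     │↓│
│ ┌───┴─┐ │ ┌─┴───╴ │ │
│ │     │ │ │       │↓│
├─┘ ┌─╴ │ ╵ │ ┌───┬─┘ │
│   │   │   │ │   │↓ ↲│
│ ┌─┘ ┌─┴───┤ └─┐ │ ┌─┤
│ │   │     │   │ │↓│ │
│ ├───┘ ┌─┐ │ ╷ │ │ │ │
│ │     │ │ │ │ │ │↓│ │
│ ╵ ┌───┘ ╵ └─┘ │ ╵ ╵ │
│   │           │  ↳ B│
└───┴───────────┴─────┘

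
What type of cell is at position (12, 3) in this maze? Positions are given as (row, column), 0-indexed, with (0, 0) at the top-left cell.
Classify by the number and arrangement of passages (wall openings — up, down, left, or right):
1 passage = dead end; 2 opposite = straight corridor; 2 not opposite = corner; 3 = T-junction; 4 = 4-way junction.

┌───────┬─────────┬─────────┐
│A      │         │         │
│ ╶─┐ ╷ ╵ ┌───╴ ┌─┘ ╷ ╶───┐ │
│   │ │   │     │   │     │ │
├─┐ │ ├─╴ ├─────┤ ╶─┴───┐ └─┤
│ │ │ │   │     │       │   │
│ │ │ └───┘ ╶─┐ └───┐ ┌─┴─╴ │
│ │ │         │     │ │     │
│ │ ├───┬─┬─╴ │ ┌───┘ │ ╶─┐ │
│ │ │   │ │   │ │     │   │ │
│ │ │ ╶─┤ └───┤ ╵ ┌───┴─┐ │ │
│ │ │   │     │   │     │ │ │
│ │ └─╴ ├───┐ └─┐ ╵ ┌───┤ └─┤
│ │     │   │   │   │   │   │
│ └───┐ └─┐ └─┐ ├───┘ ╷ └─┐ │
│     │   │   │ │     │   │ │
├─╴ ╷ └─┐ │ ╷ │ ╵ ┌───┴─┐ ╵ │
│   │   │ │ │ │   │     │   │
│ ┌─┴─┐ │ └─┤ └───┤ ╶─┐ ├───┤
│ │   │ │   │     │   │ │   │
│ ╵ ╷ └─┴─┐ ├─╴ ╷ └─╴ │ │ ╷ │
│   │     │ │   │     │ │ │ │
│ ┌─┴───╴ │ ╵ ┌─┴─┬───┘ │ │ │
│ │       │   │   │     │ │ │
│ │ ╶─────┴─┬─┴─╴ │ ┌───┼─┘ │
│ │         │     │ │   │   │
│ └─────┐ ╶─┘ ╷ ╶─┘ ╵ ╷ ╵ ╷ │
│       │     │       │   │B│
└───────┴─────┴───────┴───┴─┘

Checking cell at (12, 3):
Number of passages: 2
Cell type: straight corridor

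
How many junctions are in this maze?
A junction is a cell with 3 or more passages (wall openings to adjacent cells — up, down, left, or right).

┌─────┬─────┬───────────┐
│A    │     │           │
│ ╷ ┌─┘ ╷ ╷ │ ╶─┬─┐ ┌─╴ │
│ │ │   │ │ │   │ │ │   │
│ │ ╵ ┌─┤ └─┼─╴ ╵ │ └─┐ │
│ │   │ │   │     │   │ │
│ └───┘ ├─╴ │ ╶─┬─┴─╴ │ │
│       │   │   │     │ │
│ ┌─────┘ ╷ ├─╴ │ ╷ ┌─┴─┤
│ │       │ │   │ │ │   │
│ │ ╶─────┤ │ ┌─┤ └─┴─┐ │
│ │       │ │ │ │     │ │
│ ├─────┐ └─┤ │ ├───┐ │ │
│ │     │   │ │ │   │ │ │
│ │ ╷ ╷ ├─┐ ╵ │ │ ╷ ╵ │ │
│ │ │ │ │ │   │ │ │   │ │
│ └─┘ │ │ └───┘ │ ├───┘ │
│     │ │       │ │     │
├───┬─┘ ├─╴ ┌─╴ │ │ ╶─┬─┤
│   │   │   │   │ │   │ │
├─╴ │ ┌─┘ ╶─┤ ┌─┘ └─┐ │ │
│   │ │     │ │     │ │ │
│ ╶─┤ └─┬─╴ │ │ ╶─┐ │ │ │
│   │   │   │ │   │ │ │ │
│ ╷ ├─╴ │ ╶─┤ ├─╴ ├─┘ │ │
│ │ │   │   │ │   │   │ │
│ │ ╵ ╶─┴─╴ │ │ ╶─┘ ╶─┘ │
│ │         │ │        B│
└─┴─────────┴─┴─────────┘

Checking each cell for number of passages:

Junctions found (3+ passages):
  (0, 1): 3 passages
  (0, 4): 3 passages
  (0, 9): 3 passages
  (1, 11): 3 passages
  (2, 7): 3 passages
  (3, 0): 3 passages
  (3, 5): 3 passages
  (3, 9): 3 passages
  (6, 2): 3 passages
  (8, 5): 3 passages
  (8, 7): 3 passages
  (10, 4): 3 passages
  (10, 8): 3 passages
  (11, 0): 3 passages
  (13, 2): 3 passages
  (13, 9): 3 passages
Total junctions: 16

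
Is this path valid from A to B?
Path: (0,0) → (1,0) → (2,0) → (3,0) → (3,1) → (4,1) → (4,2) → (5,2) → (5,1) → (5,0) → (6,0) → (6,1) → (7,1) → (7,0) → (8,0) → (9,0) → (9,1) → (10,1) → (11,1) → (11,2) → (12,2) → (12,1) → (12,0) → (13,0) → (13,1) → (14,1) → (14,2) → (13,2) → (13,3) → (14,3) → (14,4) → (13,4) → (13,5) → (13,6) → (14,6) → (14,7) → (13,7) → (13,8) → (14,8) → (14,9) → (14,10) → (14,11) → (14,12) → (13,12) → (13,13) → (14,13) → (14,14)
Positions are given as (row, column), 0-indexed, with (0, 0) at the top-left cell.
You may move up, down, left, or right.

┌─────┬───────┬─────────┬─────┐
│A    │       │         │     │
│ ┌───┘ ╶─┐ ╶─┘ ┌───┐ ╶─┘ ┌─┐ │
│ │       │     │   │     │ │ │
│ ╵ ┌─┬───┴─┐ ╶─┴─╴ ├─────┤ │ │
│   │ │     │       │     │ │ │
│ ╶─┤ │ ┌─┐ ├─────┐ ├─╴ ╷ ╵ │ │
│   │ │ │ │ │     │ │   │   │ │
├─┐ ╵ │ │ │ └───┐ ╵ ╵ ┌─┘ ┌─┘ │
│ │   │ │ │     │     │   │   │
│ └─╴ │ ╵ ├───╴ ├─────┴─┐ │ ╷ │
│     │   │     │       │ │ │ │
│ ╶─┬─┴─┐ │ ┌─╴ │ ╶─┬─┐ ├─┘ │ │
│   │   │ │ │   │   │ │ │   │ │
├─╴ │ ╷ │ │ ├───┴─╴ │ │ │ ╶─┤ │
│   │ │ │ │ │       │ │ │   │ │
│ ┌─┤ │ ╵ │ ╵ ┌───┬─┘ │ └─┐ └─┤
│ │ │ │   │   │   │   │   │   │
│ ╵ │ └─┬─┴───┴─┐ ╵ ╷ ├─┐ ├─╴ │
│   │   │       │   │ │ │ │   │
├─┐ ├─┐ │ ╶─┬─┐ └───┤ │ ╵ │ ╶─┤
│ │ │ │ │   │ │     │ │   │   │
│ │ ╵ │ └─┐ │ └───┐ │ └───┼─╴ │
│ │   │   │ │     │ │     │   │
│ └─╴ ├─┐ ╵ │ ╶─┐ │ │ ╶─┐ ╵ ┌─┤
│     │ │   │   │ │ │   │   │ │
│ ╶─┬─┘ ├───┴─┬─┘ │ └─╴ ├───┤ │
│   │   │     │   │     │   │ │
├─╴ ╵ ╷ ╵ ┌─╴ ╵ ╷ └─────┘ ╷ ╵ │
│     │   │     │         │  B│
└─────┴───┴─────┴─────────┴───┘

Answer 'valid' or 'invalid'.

Checking path validity:
Result: All consecutive moves are passable.

valid

Correct solution:

┌─────┬───────┬─────────┬─────┐
│A    │       │         │     │
│ ┌───┘ ╶─┐ ╶─┘ ┌───┐ ╶─┘ ┌─┐ │
│↓│       │     │   │     │ │ │
│ ╵ ┌─┬───┴─┐ ╶─┴─╴ ├─────┤ │ │
│↓  │ │     │       │     │ │ │
│ ╶─┤ │ ┌─┐ ├─────┐ ├─╴ ╷ ╵ │ │
│↳ ↓│ │ │ │ │     │ │   │   │ │
├─┐ ╵ │ │ │ └───┐ ╵ ╵ ┌─┘ ┌─┘ │
│ │↳ ↓│ │ │     │     │   │   │
│ └─╴ │ ╵ ├───╴ ├─────┴─┐ │ ╷ │
│↓ ← ↲│   │     │       │ │ │ │
│ ╶─┬─┴─┐ │ ┌─╴ │ ╶─┬─┐ ├─┘ │ │
│↳ ↓│   │ │ │   │   │ │ │   │ │
├─╴ │ ╷ │ │ ├───┴─╴ │ │ │ ╶─┤ │
│↓ ↲│ │ │ │ │       │ │ │   │ │
│ ┌─┤ │ ╵ │ ╵ ┌───┬─┘ │ └─┐ └─┤
│↓│ │ │   │   │   │   │   │   │
│ ╵ │ └─┬─┴───┴─┐ ╵ ╷ ├─┐ ├─╴ │
│↳ ↓│   │       │   │ │ │ │   │
├─┐ ├─┐ │ ╶─┬─┐ └───┤ │ ╵ │ ╶─┤
│ │↓│ │ │   │ │     │ │   │   │
│ │ ╵ │ └─┐ │ └───┐ │ └───┼─╴ │
│ │↳ ↓│   │ │     │ │     │   │
│ └─╴ ├─┐ ╵ │ ╶─┐ │ │ ╶─┐ ╵ ┌─┤
│↓ ← ↲│ │   │   │ │ │   │   │ │
│ ╶─┬─┘ ├───┴─┬─┘ │ └─╴ ├───┤ │
│↳ ↓│↱ ↓│↱ → ↓│↱ ↓│     │↱ ↓│ │
├─╴ ╵ ╷ ╵ ┌─╴ ╵ ╷ └─────┘ ╷ ╵ │
│  ↳ ↑│↳ ↑│  ↳ ↑│↳ → → → ↑│↳ B│
└─────┴───┴─────┴─────────┴───┘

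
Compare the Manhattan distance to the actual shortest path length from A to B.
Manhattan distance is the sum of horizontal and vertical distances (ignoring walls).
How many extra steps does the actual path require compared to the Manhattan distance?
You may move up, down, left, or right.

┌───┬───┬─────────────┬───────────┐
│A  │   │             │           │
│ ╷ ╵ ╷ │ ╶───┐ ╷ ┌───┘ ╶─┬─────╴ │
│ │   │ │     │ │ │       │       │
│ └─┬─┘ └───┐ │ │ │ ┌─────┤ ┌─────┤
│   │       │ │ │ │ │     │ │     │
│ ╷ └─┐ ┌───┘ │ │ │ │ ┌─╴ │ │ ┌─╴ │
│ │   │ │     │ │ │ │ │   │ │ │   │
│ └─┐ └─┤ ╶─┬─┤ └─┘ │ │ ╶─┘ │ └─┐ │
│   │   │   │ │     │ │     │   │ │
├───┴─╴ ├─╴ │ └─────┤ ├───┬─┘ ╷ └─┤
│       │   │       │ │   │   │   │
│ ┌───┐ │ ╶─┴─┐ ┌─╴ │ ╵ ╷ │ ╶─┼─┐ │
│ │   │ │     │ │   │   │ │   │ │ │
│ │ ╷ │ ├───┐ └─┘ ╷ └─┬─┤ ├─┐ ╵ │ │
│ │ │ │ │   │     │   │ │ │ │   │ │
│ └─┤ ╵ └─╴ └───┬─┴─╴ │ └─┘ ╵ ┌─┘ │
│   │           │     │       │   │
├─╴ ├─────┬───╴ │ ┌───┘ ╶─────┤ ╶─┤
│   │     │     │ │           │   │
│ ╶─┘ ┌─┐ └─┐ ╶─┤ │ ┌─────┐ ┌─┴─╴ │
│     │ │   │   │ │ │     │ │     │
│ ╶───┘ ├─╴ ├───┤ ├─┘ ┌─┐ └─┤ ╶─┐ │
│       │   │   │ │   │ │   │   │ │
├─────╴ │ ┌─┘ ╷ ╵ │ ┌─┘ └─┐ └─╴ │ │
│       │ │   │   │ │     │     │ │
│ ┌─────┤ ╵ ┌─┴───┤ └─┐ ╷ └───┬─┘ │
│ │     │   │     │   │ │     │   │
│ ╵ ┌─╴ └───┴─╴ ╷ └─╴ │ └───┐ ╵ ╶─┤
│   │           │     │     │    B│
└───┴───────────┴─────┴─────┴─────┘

Manhattan distance: |14 - 0| + |16 - 0| = 30
Actual path length: 66
Extra steps: 66 - 30 = 36

Solution:

┌───┬───┬─────────────┬───────────┐
│A  │   │             │           │
│ ╷ ╵ ╷ │ ╶───┐ ╷ ┌───┘ ╶─┬─────╴ │
│↓│   │ │     │ │ │       │       │
│ └─┬─┘ └───┐ │ │ │ ┌─────┤ ┌─────┤
│↳ ↓│       │ │ │ │ │     │ │     │
│ ╷ └─┐ ┌───┘ │ │ │ │ ┌─╴ │ │ ┌─╴ │
│ │↳ ↓│ │     │ │ │ │ │   │ │ │   │
│ └─┐ └─┤ ╶─┬─┤ └─┘ │ │ ╶─┘ │ └─┐ │
│   │↳ ↓│   │ │     │ │     │   │ │
├───┴─╴ ├─╴ │ └─────┤ ├───┬─┘ ╷ └─┤
│↓ ← ← ↲│   │       │ │   │   │   │
│ ┌───┐ │ ╶─┴─┐ ┌─╴ │ ╵ ╷ │ ╶─┼─┐ │
│↓│   │ │     │ │   │   │ │   │ │ │
│ │ ╷ │ ├───┐ └─┘ ╷ └─┬─┤ ├─┐ ╵ │ │
│↓│ │ │ │   │     │   │ │ │ │   │ │
│ └─┤ ╵ └─╴ └───┬─┴─╴ │ └─┘ ╵ ┌─┘ │
│↳ ↓│           │     │       │   │
├─╴ ├─────┬───╴ │ ┌───┘ ╶─────┤ ╶─┤
│↓ ↲│     │     │ │           │   │
│ ╶─┘ ┌─┐ └─┐ ╶─┤ │ ┌─────┐ ┌─┴─╴ │
│↓    │ │   │   │ │ │↱ → ↓│ │↱ → ↓│
│ ╶───┘ ├─╴ ├───┤ ├─┘ ┌─┐ └─┤ ╶─┐ │
│↳ → → ↓│   │   │ │↱ ↑│ │↳ ↓│↑ ↰│↓│
├─────╴ │ ┌─┘ ╷ ╵ │ ┌─┘ └─┐ └─╴ │ │
│↓ ← ← ↲│ │   │   │↑│     │↳ → ↑│↓│
│ ┌─────┤ ╵ ┌─┴───┤ └─┐ ╷ └───┬─┘ │
│↓│↱ → ↓│   │  ↱ ↓│↑ ↰│ │     │↓ ↲│
│ ╵ ┌─╴ └───┴─╴ ╷ └─╴ │ └───┐ ╵ ╶─┤
│↳ ↑│  ↳ → → → ↑│↳ → ↑│     │  ↳ B│
└───┴───────────┴─────┴─────┴─────┘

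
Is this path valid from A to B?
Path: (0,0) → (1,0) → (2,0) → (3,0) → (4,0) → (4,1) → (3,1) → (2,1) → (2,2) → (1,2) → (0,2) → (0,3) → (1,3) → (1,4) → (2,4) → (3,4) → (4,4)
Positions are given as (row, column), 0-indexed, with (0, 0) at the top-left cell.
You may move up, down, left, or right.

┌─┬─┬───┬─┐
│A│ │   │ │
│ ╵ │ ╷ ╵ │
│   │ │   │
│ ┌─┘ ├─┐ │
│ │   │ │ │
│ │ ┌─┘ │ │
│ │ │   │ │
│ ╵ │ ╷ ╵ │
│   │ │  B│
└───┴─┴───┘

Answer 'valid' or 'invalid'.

Checking path validity:
Result: All consecutive moves are passable.

valid

Correct solution:

┌─┬─┬───┬─┐
│A│ │↱ ↓│ │
│ ╵ │ ╷ ╵ │
│↓  │↑│↳ ↓│
│ ┌─┘ ├─┐ │
│↓│↱ ↑│ │↓│
│ │ ┌─┘ │ │
│↓│↑│   │↓│
│ ╵ │ ╷ ╵ │
│↳ ↑│ │  B│
└───┴─┴───┘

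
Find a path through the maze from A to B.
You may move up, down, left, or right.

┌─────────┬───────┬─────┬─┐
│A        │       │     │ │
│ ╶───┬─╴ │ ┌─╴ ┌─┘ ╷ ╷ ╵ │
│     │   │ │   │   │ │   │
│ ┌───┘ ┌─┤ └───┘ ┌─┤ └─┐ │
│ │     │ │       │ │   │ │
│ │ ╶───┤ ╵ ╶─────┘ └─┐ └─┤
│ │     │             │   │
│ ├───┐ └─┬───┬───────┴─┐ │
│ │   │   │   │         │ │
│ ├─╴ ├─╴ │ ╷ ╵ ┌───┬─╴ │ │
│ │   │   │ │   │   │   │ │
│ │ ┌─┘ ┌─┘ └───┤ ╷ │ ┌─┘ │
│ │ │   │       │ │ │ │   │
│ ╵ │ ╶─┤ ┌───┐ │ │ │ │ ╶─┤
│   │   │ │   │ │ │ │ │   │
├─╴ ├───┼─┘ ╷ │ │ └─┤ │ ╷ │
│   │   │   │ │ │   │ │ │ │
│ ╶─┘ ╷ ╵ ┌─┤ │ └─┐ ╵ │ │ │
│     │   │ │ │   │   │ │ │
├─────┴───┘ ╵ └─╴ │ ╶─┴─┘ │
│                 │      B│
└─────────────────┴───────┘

Finding the shortest path through the maze:
Path length: 54 steps
Directions: down → down → down → down → down → down → down → right → down → left → down → right → right → up → right → down → right → up → right → up → right → down → down → down → right → right → up → left → up → up → up → left → left → up → up → right → down → right → up → right → right → right → right → down → left → down → down → down → down → left → down → right → right → right

Solution:

┌─────────┬───────┬─────┬─┐
│A        │       │     │ │
│ ╶───┬─╴ │ ┌─╴ ┌─┘ ╷ ╷ ╵ │
│↓    │   │ │   │   │ │   │
│ ┌───┘ ┌─┤ └───┘ ┌─┤ └─┐ │
│↓│     │ │       │ │   │ │
│ │ ╶───┤ ╵ ╶─────┘ └─┐ └─┤
│↓│     │             │   │
│ ├───┐ └─┬───┬───────┴─┐ │
│↓│   │   │↱ ↓│↱ → → → ↓│ │
│ ├─╴ ├─╴ │ ╷ ╵ ┌───┬─╴ │ │
│↓│   │   │↑│↳ ↑│   │↓ ↲│ │
│ │ ┌─┘ ┌─┘ └───┤ ╷ │ ┌─┘ │
│↓│ │   │  ↑ ← ↰│ │ │↓│   │
│ ╵ │ ╶─┤ ┌───┐ │ │ │ │ ╶─┤
│↳ ↓│   │ │↱ ↓│↑│ │ │↓│   │
├─╴ ├───┼─┘ ╷ │ │ └─┤ │ ╷ │
│↓ ↲│↱ ↓│↱ ↑│↓│↑│   │↓│ │ │
│ ╶─┘ ╷ ╵ ┌─┤ │ └─┐ ╵ │ │ │
│↳ → ↑│↳ ↑│ │↓│↑ ↰│↓ ↲│ │ │
├─────┴───┘ ╵ └─╴ │ ╶─┴─┘ │
│            ↳ → ↑│↳ → → B│
└─────────────────┴───────┘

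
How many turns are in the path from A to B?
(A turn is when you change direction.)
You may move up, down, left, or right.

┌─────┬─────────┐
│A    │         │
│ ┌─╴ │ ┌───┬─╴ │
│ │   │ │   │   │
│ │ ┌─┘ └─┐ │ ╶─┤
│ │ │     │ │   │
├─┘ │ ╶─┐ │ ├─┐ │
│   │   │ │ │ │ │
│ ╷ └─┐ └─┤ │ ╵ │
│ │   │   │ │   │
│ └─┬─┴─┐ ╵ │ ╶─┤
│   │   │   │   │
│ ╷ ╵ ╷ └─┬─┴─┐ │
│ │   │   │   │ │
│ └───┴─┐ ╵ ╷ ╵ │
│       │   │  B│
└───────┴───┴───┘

Directions: right, right, down, left, down, down, left, down, down, right, down, right, up, right, down, right, down, right, up, right, down, right
Number of turns: 18

Solution:

┌─────┬─────────┐
│A → ↓│         │
│ ┌─╴ │ ┌───┬─╴ │
│ │↓ ↲│ │   │   │
│ │ ┌─┘ └─┐ │ ╶─┤
│ │↓│     │ │   │
├─┘ │ ╶─┐ │ ├─┐ │
│↓ ↲│   │ │ │ │ │
│ ╷ └─┐ └─┤ │ ╵ │
│↓│   │   │ │   │
│ └─┬─┴─┐ ╵ │ ╶─┤
│↳ ↓│↱ ↓│   │   │
│ ╷ ╵ ╷ └─┬─┴─┐ │
│ │↳ ↑│↳ ↓│↱ ↓│ │
│ └───┴─┐ ╵ ╷ ╵ │
│       │↳ ↑│↳ B│
└───────┴───┴───┘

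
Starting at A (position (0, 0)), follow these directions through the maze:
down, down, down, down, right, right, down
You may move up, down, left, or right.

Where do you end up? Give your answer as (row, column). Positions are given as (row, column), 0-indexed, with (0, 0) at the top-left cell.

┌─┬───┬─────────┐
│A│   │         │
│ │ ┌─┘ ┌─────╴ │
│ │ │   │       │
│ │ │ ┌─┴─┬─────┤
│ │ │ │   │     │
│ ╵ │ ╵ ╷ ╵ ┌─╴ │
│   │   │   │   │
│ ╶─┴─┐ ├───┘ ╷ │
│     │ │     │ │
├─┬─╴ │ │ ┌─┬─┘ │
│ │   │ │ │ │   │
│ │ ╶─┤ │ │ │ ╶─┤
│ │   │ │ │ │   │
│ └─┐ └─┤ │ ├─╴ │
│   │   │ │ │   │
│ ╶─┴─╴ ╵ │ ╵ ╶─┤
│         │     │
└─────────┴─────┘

Following directions step by step:
Start: (0, 0)
  down: (0, 0) → (1, 0)
  down: (1, 0) → (2, 0)
  down: (2, 0) → (3, 0)
  down: (3, 0) → (4, 0)
  right: (4, 0) → (4, 1)
  right: (4, 1) → (4, 2)
  down: (4, 2) → (5, 2)
Final position: (5, 2)

Path taken:

┌─┬───┬─────────┐
│A│   │         │
│ │ ┌─┘ ┌─────╴ │
│↓│ │   │       │
│ │ │ ┌─┴─┬─────┤
│↓│ │ │   │     │
│ ╵ │ ╵ ╷ ╵ ┌─╴ │
│↓  │   │   │   │
│ ╶─┴─┐ ├───┘ ╷ │
│↳ → ↓│ │     │ │
├─┬─╴ │ │ ┌─┬─┘ │
│ │  B│ │ │ │   │
│ │ ╶─┤ │ │ │ ╶─┤
│ │   │ │ │ │   │
│ └─┐ └─┤ │ ├─╴ │
│   │   │ │ │   │
│ ╶─┴─╴ ╵ │ ╵ ╶─┤
│         │     │
└─────────┴─────┘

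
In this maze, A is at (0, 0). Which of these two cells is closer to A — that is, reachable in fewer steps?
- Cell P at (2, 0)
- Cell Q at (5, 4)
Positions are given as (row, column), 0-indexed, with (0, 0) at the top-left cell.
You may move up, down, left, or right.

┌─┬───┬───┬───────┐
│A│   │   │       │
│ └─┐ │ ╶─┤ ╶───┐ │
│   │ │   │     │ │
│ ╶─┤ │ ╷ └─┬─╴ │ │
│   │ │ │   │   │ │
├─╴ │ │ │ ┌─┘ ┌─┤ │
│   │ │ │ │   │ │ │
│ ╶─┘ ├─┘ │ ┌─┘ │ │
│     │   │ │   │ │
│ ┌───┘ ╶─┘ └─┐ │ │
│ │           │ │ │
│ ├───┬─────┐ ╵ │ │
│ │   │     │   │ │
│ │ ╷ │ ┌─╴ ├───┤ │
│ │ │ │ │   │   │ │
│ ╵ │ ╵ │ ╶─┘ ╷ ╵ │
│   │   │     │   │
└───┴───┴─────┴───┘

Shortest path A → P at (2, 0): 2 steps
Shortest path A → Q at (5, 4): 51 steps

P is closer (2 steps vs 51 steps).

Path to P:

┌─┬───┬───┬───────┐
│A│   │   │       │
│ └─┐ │ ╶─┤ ╶───┐ │
│↓  │ │   │     │ │
│ ╶─┤ │ ╷ └─┬─╴ │ │
│P  │ │ │   │   │ │
├─╴ │ │ │ ┌─┘ ┌─┤ │
│   │ │ │ │   │ │ │
│ ╶─┘ ├─┘ │ ┌─┘ │ │
│     │   │ │   │ │
│ ┌───┘ ╶─┘ └─┐ │ │
│ │           │ │ │
│ ├───┬─────┐ ╵ │ │
│ │   │     │   │ │
│ │ ╷ │ ┌─╴ ├───┤ │
│ │ │ │ │   │   │ │
│ ╵ │ ╵ │ ╶─┘ ╷ ╵ │
│   │   │     │   │
└───┴───┴─────┴───┘

Path to Q:

┌─┬───┬───┬───────┐
│A│   │   │↓ ← ← ↰│
│ └─┐ │ ╶─┤ ╶───┐ │
│↓  │ │   │↳ → ↓│↑│
│ ╶─┤ │ ╷ └─┬─╴ │ │
│↳ ↓│ │ │   │↓ ↲│↑│
├─╴ │ │ │ ┌─┘ ┌─┤ │
│↓ ↲│ │ │ │↓ ↲│ │↑│
│ ╶─┘ ├─┘ │ ┌─┘ │ │
│↓    │   │↓│   │↑│
│ ┌───┘ ╶─┘ └─┐ │ │
│↓│      Q ↲  │ │↑│
│ ├───┬─────┐ ╵ │ │
│↓│↱ ↓│↱ → ↓│   │↑│
│ │ ╷ │ ┌─╴ ├───┤ │
│↓│↑│↓│↑│↓ ↲│↱ ↓│↑│
│ ╵ │ ╵ │ ╶─┘ ╷ ╵ │
│↳ ↑│↳ ↑│↳ → ↑│↳ ↑│
└───┴───┴─────┴───┘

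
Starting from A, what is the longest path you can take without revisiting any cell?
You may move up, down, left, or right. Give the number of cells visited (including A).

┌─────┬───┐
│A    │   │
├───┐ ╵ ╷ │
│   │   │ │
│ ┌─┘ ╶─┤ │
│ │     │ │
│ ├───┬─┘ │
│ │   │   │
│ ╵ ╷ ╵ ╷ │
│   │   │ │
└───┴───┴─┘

Finding longest simple path using DFS:
Start: (0, 0)
Longest path visits 21 cells
Path: A → right → right → down → right → up → right → down → down → down → left → down → left → up → left → down → left → up → up → up → right

Solution:

┌─────┬───┐
│A → ↓│↱ ↓│
├───┐ ╵ ╷ │
│↱ B│↳ ↑│↓│
│ ┌─┘ ╶─┤ │
│↑│     │↓│
│ ├───┬─┘ │
│↑│↓ ↰│↓ ↲│
│ ╵ ╷ ╵ ╷ │
│↑ ↲│↑ ↲│ │
└───┴───┴─┘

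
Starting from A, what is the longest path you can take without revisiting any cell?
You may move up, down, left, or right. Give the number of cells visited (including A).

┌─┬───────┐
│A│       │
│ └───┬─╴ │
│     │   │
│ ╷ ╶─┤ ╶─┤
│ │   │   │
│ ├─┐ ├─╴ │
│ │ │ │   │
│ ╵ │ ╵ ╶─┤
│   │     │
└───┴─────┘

Finding longest simple path using DFS:
Start: (0, 0)
Longest path visits 18 cells
Path: A → down → right → down → right → down → down → right → up → right → up → left → up → right → up → left → left → left

Solution:

┌─┬───────┐
│A│B ← ← ↰│
│ └───┬─╴ │
│↳ ↓  │↱ ↑│
│ ╷ ╶─┤ ╶─┤
│ │↳ ↓│↑ ↰│
│ ├─┐ ├─╴ │
│ │ │↓│↱ ↑│
│ ╵ │ ╵ ╶─┤
│   │↳ ↑  │
└───┴─────┘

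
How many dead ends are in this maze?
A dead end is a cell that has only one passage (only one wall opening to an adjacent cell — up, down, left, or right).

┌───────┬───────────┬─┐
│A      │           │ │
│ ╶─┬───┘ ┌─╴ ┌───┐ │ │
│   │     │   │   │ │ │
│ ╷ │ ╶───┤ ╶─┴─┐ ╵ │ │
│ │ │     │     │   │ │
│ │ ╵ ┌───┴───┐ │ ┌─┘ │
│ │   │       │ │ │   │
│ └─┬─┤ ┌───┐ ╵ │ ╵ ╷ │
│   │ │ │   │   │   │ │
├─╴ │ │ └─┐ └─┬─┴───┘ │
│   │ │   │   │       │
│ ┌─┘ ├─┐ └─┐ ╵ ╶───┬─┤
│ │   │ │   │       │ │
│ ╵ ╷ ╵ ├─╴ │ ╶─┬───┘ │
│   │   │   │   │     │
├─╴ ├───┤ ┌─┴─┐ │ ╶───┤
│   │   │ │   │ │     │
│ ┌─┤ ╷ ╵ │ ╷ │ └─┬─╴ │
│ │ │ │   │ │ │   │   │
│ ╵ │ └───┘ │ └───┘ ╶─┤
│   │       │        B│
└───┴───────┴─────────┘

Checking each cell for number of passages:

Dead ends found at positions:
  (0, 3)
  (0, 10)
  (1, 7)
  (2, 4)
  (4, 2)
  (4, 4)
  (6, 3)
  (6, 9)
  (6, 10)
  (9, 1)
  (9, 8)
  (10, 10)
Total dead ends: 12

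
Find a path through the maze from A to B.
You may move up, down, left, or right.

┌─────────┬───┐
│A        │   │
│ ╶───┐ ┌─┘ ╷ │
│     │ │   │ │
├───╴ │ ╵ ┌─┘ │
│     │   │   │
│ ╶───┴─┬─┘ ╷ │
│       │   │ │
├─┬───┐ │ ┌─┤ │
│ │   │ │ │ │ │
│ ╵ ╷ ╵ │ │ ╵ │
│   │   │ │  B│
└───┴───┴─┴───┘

Finding the shortest path through the maze:
Path length: 15 steps
Directions: right → right → right → down → down → right → up → right → up → right → down → down → down → down → down

Solution:

┌─────────┬───┐
│A → → ↓  │↱ ↓│
│ ╶───┐ ┌─┘ ╷ │
│     │↓│↱ ↑│↓│
├───╴ │ ╵ ┌─┘ │
│     │↳ ↑│  ↓│
│ ╶───┴─┬─┘ ╷ │
│       │   │↓│
├─┬───┐ │ ┌─┤ │
│ │   │ │ │ │↓│
│ ╵ ╷ ╵ │ │ ╵ │
│   │   │ │  B│
└───┴───┴─┴───┘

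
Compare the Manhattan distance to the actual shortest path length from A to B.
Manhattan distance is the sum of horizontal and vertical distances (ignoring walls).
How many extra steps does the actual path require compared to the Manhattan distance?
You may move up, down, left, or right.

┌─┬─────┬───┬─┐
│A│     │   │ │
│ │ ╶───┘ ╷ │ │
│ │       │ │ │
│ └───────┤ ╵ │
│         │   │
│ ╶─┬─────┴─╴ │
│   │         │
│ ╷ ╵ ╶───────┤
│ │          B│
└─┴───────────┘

Manhattan distance: |4 - 0| + |6 - 0| = 10
Actual path length: 10
Extra steps: 10 - 10 = 0

Solution:

┌─┬─────┬───┬─┐
│A│     │   │ │
│ │ ╶───┘ ╷ │ │
│↓│       │ │ │
│ └───────┤ ╵ │
│↓        │   │
│ ╶─┬─────┴─╴ │
│↳ ↓│         │
│ ╷ ╵ ╶───────┤
│ │↳ → → → → B│
└─┴───────────┘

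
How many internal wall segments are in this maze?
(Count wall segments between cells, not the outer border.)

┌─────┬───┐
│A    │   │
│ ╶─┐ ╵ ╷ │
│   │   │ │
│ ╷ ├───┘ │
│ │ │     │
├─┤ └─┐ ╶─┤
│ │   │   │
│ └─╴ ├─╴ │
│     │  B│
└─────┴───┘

Counting internal wall segments:
Total internal walls: 16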